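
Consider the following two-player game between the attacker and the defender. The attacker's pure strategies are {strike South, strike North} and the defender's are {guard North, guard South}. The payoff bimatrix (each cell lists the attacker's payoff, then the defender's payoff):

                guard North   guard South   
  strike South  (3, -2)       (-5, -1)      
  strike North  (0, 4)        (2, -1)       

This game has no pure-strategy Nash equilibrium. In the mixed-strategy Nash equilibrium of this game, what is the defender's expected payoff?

For the defender to be willing to mix, the defender must be indifferent between guard North and guard South, which pins down the attacker's mix.
  the defender's expected payoff from guard North: p·(-2) + (1−p)·4 = -6p + 4
  the defender's expected payoff from guard South: p·(-1) + (1−p)·(-1) = -1
  -6p + 4 = -1  ⇒  -6p = -5  ⇒  p = 5/6.
At equilibrium the defender is indifferent across columns, so the defender's payoff equals the payoff from guard North: (5/6)·(-2) + (1/6)·4 = -1.

-1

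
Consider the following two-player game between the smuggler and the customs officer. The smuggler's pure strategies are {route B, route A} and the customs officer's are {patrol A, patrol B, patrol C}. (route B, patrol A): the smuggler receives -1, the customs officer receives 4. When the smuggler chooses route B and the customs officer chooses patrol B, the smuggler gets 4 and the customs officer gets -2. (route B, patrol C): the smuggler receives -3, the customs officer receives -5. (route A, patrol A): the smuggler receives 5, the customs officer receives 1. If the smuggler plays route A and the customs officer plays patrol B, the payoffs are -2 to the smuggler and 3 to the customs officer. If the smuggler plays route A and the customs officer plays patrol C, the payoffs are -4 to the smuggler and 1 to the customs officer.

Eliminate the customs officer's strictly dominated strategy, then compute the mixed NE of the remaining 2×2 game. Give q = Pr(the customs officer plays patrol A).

q = 1/2

The customs officer's strategy patrol C is strictly dominated by patrol B: -2 > -5 and 3 > 1. Eliminate patrol C.
In a mixed equilibrium the smuggler is indifferent between route B and route A; this condition fixes q.
  the smuggler's expected payoff from route B: q·(-1) + (1−q)·4 = -5q + 4
  the smuggler's expected payoff from route A: q·5 + (1−q)·(-2) = 7q - 2
  -5q + 4 = 7q - 2  ⇒  -12q = -6  ⇒  q = 1/2.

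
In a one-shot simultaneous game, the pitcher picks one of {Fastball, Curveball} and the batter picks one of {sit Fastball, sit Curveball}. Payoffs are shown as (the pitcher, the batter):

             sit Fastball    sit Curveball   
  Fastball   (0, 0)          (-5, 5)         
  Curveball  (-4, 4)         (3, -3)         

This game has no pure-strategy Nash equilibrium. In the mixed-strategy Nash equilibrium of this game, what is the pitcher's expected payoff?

-5/3

In a mixed equilibrium the pitcher is indifferent between Fastball and Curveball; this condition fixes q.
  the pitcher's expected payoff from Fastball: q·0 + (1−q)·(-5) = 5q - 5
  the pitcher's expected payoff from Curveball: q·(-4) + (1−q)·3 = -7q + 3
  5q - 5 = -7q + 3  ⇒  12q = 8  ⇒  q = 2/3.
At equilibrium the pitcher is indifferent across rows, so the pitcher's payoff equals the payoff from Fastball: (2/3)·0 + (1/3)·(-5) = -5/3.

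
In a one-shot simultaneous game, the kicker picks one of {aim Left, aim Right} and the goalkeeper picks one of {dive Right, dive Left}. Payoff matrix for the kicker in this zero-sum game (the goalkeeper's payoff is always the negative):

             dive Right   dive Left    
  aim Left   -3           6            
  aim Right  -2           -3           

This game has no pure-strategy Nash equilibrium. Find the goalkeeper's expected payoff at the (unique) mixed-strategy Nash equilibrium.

21/10

The goalkeeper's indifference between dive Right and dive Left determines the kicker's mixing probability p:
  the goalkeeper's payoff to dive Right: p·3 + (1−p)·2 = p + 2
  the goalkeeper's payoff to dive Left: p·(-6) + (1−p)·3 = -9p + 3
  p + 2 = -9p + 3  ⇒  10p = 1  ⇒  p = 1/10.
At equilibrium the goalkeeper is indifferent across columns, so the goalkeeper's payoff equals the payoff from dive Right: (1/10)·3 + (9/10)·2 = 21/10.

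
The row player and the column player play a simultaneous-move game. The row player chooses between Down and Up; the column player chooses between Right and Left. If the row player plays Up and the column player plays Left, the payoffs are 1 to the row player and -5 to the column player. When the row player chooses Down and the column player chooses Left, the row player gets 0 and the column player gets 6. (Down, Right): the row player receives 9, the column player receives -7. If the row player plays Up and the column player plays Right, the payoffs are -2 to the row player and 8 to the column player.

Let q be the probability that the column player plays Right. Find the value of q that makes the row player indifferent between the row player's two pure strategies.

q = 1/12

The column player's mix must leave the row player indifferent between Down and Up.
  the row player's payoff from Down: q·9 + (1−q)·0 = 9q
  the row player's payoff from Up: q·(-2) + (1−q)·1 = -3q + 1
  9q = -3q + 1  ⇒  12q = 1  ⇒  q = 1/12.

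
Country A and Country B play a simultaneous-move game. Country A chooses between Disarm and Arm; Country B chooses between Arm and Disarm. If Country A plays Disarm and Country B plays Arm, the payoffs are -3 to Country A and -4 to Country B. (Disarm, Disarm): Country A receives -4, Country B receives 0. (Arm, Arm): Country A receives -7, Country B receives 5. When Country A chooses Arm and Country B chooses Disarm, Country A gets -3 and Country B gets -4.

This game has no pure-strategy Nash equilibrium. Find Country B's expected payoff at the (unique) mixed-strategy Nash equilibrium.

-16/13

Set Country B's expected payoff from Arm equal to that from Disarm:
  Country B's payoff to Arm: p·(-4) + (1−p)·5 = -9p + 5
  Country B's payoff to Disarm: p·0 + (1−p)·(-4) = 4p - 4
  -9p + 5 = 4p - 4  ⇒  -13p = -9  ⇒  p = 9/13.
At equilibrium Country B is indifferent across columns, so Country B's payoff equals the payoff from Arm: (9/13)·(-4) + (4/13)·5 = -16/13.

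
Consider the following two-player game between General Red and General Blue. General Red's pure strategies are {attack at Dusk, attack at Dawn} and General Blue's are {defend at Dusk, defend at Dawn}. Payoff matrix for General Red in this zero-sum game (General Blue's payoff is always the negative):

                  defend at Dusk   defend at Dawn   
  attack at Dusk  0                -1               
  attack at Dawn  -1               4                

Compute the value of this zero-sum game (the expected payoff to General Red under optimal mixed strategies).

For General Red to be willing to mix, General Red must be indifferent between attack at Dusk and attack at Dawn, which pins down General Blue's mix.
  General Red's payoff to attack at Dusk: q·0 + (1−q)·(-1) = q - 1
  General Red's payoff to attack at Dawn: q·(-1) + (1−q)·4 = -5q + 4
  q - 1 = -5q + 4  ⇒  6q = 5  ⇒  q = 5/6.
The value is General Red's expected payoff against this mix (using attack at Dusk): (5/6)·0 + (1/6)·(-1) = -1/6.

v = -1/6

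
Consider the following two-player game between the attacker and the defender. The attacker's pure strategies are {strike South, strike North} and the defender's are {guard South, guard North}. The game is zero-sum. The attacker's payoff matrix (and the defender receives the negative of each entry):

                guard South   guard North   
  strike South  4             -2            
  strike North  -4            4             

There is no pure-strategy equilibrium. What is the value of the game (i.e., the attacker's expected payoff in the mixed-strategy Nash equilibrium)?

v = 4/7

For the attacker to be willing to mix, the attacker must be indifferent between strike South and strike North, which pins down the defender's mix.
  the attacker's payoff to strike South: q·4 + (1−q)·(-2) = 6q - 2
  the attacker's payoff to strike North: q·(-4) + (1−q)·4 = -8q + 4
  6q - 2 = -8q + 4  ⇒  14q = 6  ⇒  q = 3/7.
The value is the attacker's expected payoff against this mix (using strike South): (3/7)·4 + (4/7)·(-2) = 4/7.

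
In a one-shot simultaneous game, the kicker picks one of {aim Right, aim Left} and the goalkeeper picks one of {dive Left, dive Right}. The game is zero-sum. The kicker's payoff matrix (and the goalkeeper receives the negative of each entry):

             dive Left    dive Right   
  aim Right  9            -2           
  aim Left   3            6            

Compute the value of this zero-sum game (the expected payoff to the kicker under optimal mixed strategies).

v = 30/7

The kicker's indifference between aim Right and aim Left determines the goalkeeper's mixing probability q:
  the kicker's expected payoff from aim Right: q·9 + (1−q)·(-2) = 11q - 2
  the kicker's expected payoff from aim Left: q·3 + (1−q)·6 = -3q + 6
  11q - 2 = -3q + 6  ⇒  14q = 8  ⇒  q = 4/7.
The value is the kicker's expected payoff against this mix (using aim Right): (4/7)·9 + (3/7)·(-2) = 30/7.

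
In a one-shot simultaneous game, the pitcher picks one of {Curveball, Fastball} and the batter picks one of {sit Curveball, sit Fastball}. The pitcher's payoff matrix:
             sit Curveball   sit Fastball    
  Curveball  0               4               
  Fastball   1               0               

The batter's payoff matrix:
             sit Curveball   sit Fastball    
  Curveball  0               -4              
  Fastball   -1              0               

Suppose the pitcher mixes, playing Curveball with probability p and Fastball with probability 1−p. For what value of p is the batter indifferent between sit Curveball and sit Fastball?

p = 1/5

The batter's indifference between sit Curveball and sit Fastball determines the pitcher's mixing probability p:
  the batter's expected payoff from sit Curveball: p·0 + (1−p)·(-1) = p - 1
  the batter's expected payoff from sit Fastball: p·(-4) + (1−p)·0 = -4p
  p - 1 = -4p  ⇒  5p = 1  ⇒  p = 1/5.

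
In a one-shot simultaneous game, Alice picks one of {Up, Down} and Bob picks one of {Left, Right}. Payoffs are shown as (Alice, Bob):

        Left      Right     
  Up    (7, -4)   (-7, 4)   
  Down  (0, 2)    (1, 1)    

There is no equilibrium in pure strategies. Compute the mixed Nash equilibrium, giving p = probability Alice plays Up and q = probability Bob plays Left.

Bob's indifference between Left and Right determines Alice's mixing probability p:
  Bob's payoff from Left: p·(-4) + (1−p)·2 = -6p + 2
  Bob's payoff from Right: p·4 + (1−p)·1 = 3p + 1
  -6p + 2 = 3p + 1  ⇒  -9p = -1  ⇒  p = 1/9.
Alice's indifference between Up and Down determines Bob's mixing probability q:
  Alice's expected payoff from Up: q·7 + (1−q)·(-7) = 14q - 7
  Alice's expected payoff from Down: q·0 + (1−q)·1 = -q + 1
  14q - 7 = -q + 1  ⇒  15q = 8  ⇒  q = 8/15.

p = 1/9, q = 8/15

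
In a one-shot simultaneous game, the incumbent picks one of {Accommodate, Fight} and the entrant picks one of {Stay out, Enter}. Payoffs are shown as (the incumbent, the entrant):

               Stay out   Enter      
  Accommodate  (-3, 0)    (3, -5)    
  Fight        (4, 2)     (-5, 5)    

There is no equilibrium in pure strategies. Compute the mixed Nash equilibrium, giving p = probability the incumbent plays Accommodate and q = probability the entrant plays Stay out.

Set the entrant's expected payoff from Stay out equal to that from Enter:
  the entrant's payoff from Stay out: p·0 + (1−p)·2 = -2p + 2
  the entrant's payoff from Enter: p·(-5) + (1−p)·5 = -10p + 5
  -2p + 2 = -10p + 5  ⇒  8p = 3  ⇒  p = 3/8.
In a mixed equilibrium the incumbent is indifferent between Accommodate and Fight; this condition fixes q.
  the incumbent's payoff from Accommodate: q·(-3) + (1−q)·3 = -6q + 3
  the incumbent's payoff from Fight: q·4 + (1−q)·(-5) = 9q - 5
  -6q + 3 = 9q - 5  ⇒  -15q = -8  ⇒  q = 8/15.

p = 3/8, q = 8/15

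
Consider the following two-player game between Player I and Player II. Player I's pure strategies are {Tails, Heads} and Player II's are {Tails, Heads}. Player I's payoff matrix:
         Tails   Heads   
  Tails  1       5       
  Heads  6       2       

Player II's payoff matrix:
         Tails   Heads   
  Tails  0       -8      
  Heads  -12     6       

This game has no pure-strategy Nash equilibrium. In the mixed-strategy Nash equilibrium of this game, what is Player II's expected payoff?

-48/13

In a mixed equilibrium Player II is indifferent between Tails and Heads; this condition fixes p.
  Player II's payoff to Tails: p·0 + (1−p)·(-12) = 12p - 12
  Player II's payoff to Heads: p·(-8) + (1−p)·6 = -14p + 6
  12p - 12 = -14p + 6  ⇒  26p = 18  ⇒  p = 9/13.
At equilibrium Player II is indifferent across columns, so Player II's payoff equals the payoff from Tails: (9/13)·0 + (4/13)·(-12) = -48/13.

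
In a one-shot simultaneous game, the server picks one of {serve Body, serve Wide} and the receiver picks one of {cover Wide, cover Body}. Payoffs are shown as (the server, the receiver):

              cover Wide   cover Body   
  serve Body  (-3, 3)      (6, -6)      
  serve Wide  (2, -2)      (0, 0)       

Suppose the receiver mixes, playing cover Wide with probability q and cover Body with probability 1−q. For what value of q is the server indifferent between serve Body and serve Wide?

Set the server's expected payoff from serve Body equal to that from serve Wide:
  the server's payoff to serve Body: q·(-3) + (1−q)·6 = -9q + 6
  the server's payoff to serve Wide: q·2 + (1−q)·0 = 2q
  -9q + 6 = 2q  ⇒  -11q = -6  ⇒  q = 6/11.

q = 6/11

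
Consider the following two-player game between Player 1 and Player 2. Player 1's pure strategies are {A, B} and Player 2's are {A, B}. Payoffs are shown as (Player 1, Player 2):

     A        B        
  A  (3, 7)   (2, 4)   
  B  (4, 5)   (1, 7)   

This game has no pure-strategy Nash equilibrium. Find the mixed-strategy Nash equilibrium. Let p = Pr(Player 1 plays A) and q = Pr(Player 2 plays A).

p = 2/5, q = 1/2

Player 2's indifference between A and B determines Player 1's mixing probability p:
  Player 2's expected payoff from A: p·7 + (1−p)·5 = 2p + 5
  Player 2's expected payoff from B: p·4 + (1−p)·7 = -3p + 7
  2p + 5 = -3p + 7  ⇒  5p = 2  ⇒  p = 2/5.
In a mixed equilibrium Player 1 is indifferent between A and B; this condition fixes q.
  Player 1's payoff from A: q·3 + (1−q)·2 = q + 2
  Player 1's payoff from B: q·4 + (1−q)·1 = 3q + 1
  q + 2 = 3q + 1  ⇒  -2q = -1  ⇒  q = 1/2.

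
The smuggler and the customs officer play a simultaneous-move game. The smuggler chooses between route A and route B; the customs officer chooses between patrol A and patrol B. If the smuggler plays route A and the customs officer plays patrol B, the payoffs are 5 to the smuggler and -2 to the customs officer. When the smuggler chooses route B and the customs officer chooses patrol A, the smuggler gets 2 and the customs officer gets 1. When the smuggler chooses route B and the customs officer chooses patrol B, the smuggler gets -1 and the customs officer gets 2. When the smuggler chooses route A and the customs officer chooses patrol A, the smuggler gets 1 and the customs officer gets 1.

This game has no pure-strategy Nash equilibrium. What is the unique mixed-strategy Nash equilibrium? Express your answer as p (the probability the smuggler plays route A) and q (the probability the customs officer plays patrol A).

For the customs officer to be willing to mix, the customs officer must be indifferent between patrol A and patrol B, which pins down the smuggler's mix.
  the customs officer's payoff from patrol A: p·1 + (1−p)·1 = 1
  the customs officer's payoff from patrol B: p·(-2) + (1−p)·2 = -4p + 2
  1 = -4p + 2  ⇒  4p = 1  ⇒  p = 1/4.
The smuggler's indifference between route A and route B determines the customs officer's mixing probability q:
  the smuggler's payoff from route A: q·1 + (1−q)·5 = -4q + 5
  the smuggler's payoff from route B: q·2 + (1−q)·(-1) = 3q - 1
  -4q + 5 = 3q - 1  ⇒  -7q = -6  ⇒  q = 6/7.

p = 1/4, q = 6/7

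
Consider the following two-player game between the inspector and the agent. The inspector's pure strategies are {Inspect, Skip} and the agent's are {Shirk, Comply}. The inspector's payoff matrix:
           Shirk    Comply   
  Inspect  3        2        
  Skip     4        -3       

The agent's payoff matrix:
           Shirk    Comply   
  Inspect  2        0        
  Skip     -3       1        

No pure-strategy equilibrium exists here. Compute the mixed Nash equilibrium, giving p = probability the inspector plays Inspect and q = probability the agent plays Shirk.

Set the agent's expected payoff from Shirk equal to that from Comply:
  the agent's expected payoff from Shirk: p·2 + (1−p)·(-3) = 5p - 3
  the agent's expected payoff from Comply: p·0 + (1−p)·1 = -p + 1
  5p - 3 = -p + 1  ⇒  6p = 4  ⇒  p = 2/3.
Set the inspector's expected payoff from Inspect equal to that from Skip:
  the inspector's payoff from Inspect: q·3 + (1−q)·2 = q + 2
  the inspector's payoff from Skip: q·4 + (1−q)·(-3) = 7q - 3
  q + 2 = 7q - 3  ⇒  -6q = -5  ⇒  q = 5/6.

p = 2/3, q = 5/6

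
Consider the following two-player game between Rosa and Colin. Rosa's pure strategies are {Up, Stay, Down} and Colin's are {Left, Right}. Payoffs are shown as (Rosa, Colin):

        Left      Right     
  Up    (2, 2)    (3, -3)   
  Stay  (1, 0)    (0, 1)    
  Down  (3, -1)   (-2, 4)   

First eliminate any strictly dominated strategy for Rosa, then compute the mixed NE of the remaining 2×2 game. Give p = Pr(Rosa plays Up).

Rosa's strategy Stay is strictly dominated by Up: 2 > 1 and 3 > 0. Eliminate Stay.
In a mixed equilibrium Colin is indifferent between Left and Right; this condition fixes p.
  Colin's payoff from Left: p·2 + (1−p)·(-1) = 3p - 1
  Colin's payoff from Right: p·(-3) + (1−p)·4 = -7p + 4
  3p - 1 = -7p + 4  ⇒  10p = 5  ⇒  p = 1/2.

p = 1/2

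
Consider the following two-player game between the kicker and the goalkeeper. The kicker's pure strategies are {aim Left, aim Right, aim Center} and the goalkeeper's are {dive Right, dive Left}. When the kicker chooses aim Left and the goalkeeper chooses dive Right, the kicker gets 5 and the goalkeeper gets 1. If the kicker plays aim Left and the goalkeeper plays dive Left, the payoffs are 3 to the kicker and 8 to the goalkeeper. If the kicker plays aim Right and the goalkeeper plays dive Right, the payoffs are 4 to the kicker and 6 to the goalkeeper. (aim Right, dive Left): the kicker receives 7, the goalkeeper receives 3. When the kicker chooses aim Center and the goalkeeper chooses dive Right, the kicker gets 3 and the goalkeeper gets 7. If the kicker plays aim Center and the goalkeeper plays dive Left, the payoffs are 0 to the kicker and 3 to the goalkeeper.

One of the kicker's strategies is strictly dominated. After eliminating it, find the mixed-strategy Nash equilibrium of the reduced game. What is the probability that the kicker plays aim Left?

The kicker's strategy aim Center is strictly dominated by aim Left: 5 > 3 and 3 > 0. Eliminate aim Center.
The goalkeeper's indifference between dive Right and dive Left determines the kicker's mixing probability p:
  the goalkeeper's payoff to dive Right: p·1 + (1−p)·6 = -5p + 6
  the goalkeeper's payoff to dive Left: p·8 + (1−p)·3 = 5p + 3
  -5p + 6 = 5p + 3  ⇒  -10p = -3  ⇒  p = 3/10.

p = 3/10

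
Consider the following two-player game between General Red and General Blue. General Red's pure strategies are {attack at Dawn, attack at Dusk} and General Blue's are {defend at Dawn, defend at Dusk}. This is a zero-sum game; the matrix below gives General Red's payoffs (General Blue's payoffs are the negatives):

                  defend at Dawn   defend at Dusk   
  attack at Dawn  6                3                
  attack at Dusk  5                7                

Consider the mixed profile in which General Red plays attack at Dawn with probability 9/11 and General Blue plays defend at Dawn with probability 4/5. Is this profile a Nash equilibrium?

No

Given General Red's mix p = 9/11, General Blue's payoff from defend at Dawn is -64/11 but from defend at Dusk is -41/11. General Blue strictly prefers defend at Dusk, so General Blue would not mix.
So the proposed profile is not a Nash equilibrium.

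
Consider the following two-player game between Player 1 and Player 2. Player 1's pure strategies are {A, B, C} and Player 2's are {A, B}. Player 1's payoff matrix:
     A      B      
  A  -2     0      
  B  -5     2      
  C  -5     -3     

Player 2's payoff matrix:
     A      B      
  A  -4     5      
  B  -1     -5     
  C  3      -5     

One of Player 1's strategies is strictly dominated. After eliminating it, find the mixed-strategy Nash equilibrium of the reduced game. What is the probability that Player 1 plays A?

p = 4/13

Player 1's strategy C is strictly dominated by A: -2 > -5 and 0 > -3. Eliminate C.
Set Player 2's expected payoff from A equal to that from B:
  Player 2's payoff from A: p·(-4) + (1−p)·(-1) = -3p - 1
  Player 2's payoff from B: p·5 + (1−p)·(-5) = 10p - 5
  -3p - 1 = 10p - 5  ⇒  -13p = -4  ⇒  p = 4/13.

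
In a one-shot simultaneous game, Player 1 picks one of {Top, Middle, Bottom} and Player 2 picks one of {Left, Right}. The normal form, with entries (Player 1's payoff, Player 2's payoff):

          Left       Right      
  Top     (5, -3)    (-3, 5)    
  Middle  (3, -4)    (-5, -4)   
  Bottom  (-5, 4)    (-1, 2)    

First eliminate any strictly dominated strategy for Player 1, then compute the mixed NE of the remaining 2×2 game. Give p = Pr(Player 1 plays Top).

Player 1's strategy Middle is strictly dominated by Top: 5 > 3 and -3 > -5. Eliminate Middle.
Set Player 2's expected payoff from Left equal to that from Right:
  Player 2's payoff to Left: p·(-3) + (1−p)·4 = -7p + 4
  Player 2's payoff to Right: p·5 + (1−p)·2 = 3p + 2
  -7p + 4 = 3p + 2  ⇒  -10p = -2  ⇒  p = 1/5.

p = 1/5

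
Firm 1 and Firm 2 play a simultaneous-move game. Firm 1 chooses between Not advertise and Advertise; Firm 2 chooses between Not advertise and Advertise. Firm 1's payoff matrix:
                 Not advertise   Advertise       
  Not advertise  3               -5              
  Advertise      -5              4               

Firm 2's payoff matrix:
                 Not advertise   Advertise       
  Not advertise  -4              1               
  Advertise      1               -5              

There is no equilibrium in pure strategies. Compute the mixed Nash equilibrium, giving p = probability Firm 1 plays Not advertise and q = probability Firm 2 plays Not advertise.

For Firm 2 to be willing to mix, Firm 2 must be indifferent between Not advertise and Advertise, which pins down Firm 1's mix.
  Firm 2's payoff from Not advertise: p·(-4) + (1−p)·1 = -5p + 1
  Firm 2's payoff from Advertise: p·1 + (1−p)·(-5) = 6p - 5
  -5p + 1 = 6p - 5  ⇒  -11p = -6  ⇒  p = 6/11.
Firm 2's mix must leave Firm 1 indifferent between Not advertise and Advertise.
  Firm 1's payoff to Not advertise: q·3 + (1−q)·(-5) = 8q - 5
  Firm 1's payoff to Advertise: q·(-5) + (1−q)·4 = -9q + 4
  8q - 5 = -9q + 4  ⇒  17q = 9  ⇒  q = 9/17.

p = 6/11, q = 9/17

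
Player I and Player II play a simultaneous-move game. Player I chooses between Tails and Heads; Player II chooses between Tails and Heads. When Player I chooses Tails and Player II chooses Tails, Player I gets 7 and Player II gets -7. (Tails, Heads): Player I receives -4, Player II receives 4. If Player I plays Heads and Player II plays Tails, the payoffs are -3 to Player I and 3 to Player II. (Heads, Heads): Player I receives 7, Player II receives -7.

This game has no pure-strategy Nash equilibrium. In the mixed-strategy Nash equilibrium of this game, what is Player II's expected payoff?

-37/21

Set Player II's expected payoff from Tails equal to that from Heads:
  Player II's payoff from Tails: p·(-7) + (1−p)·3 = -10p + 3
  Player II's payoff from Heads: p·4 + (1−p)·(-7) = 11p - 7
  -10p + 3 = 11p - 7  ⇒  -21p = -10  ⇒  p = 10/21.
At equilibrium Player II is indifferent across columns, so Player II's payoff equals the payoff from Tails: (10/21)·(-7) + (11/21)·3 = -37/21.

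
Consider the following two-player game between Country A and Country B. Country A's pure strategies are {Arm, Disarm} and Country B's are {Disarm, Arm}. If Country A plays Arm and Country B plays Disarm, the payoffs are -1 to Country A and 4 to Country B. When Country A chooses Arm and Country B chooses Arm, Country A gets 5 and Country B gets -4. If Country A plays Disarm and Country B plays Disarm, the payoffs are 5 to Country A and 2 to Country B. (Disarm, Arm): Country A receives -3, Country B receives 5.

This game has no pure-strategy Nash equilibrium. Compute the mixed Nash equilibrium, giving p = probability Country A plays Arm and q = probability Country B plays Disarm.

In a mixed equilibrium Country B is indifferent between Disarm and Arm; this condition fixes p.
  Country B's payoff from Disarm: p·4 + (1−p)·2 = 2p + 2
  Country B's payoff from Arm: p·(-4) + (1−p)·5 = -9p + 5
  2p + 2 = -9p + 5  ⇒  11p = 3  ⇒  p = 3/11.
In a mixed equilibrium Country A is indifferent between Arm and Disarm; this condition fixes q.
  Country A's payoff to Arm: q·(-1) + (1−q)·5 = -6q + 5
  Country A's payoff to Disarm: q·5 + (1−q)·(-3) = 8q - 3
  -6q + 5 = 8q - 3  ⇒  -14q = -8  ⇒  q = 4/7.

p = 3/11, q = 4/7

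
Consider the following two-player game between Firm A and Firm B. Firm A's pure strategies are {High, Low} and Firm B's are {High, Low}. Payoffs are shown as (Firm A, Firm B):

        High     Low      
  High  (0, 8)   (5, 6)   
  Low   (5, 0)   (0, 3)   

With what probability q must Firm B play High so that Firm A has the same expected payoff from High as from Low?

q = 1/2

For Firm A to be willing to mix, Firm A must be indifferent between High and Low, which pins down Firm B's mix.
  Firm A's expected payoff from High: q·0 + (1−q)·5 = -5q + 5
  Firm A's expected payoff from Low: q·5 + (1−q)·0 = 5q
  -5q + 5 = 5q  ⇒  -10q = -5  ⇒  q = 1/2.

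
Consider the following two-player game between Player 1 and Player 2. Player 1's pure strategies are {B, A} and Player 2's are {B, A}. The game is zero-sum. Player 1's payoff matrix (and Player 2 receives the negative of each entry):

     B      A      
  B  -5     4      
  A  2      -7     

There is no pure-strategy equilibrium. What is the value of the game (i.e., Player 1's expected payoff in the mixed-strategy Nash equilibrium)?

Player 2's mix must leave Player 1 indifferent between B and A.
  Player 1's expected payoff from B: q·(-5) + (1−q)·4 = -9q + 4
  Player 1's expected payoff from A: q·2 + (1−q)·(-7) = 9q - 7
  -9q + 4 = 9q - 7  ⇒  -18q = -11  ⇒  q = 11/18.
The value is Player 1's expected payoff against this mix (using B): (11/18)·(-5) + (7/18)·4 = -3/2.

v = -3/2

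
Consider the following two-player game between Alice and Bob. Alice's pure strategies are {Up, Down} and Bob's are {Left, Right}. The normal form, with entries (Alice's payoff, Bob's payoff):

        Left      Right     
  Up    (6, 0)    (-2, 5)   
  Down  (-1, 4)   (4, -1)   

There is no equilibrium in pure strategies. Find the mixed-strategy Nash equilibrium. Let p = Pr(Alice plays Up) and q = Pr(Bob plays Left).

p = 1/2, q = 6/13

Bob's indifference between Left and Right determines Alice's mixing probability p:
  Bob's expected payoff from Left: p·0 + (1−p)·4 = -4p + 4
  Bob's expected payoff from Right: p·5 + (1−p)·(-1) = 6p - 1
  -4p + 4 = 6p - 1  ⇒  -10p = -5  ⇒  p = 1/2.
Bob's mix must leave Alice indifferent between Up and Down.
  Alice's payoff to Up: q·6 + (1−q)·(-2) = 8q - 2
  Alice's payoff to Down: q·(-1) + (1−q)·4 = -5q + 4
  8q - 2 = -5q + 4  ⇒  13q = 6  ⇒  q = 6/13.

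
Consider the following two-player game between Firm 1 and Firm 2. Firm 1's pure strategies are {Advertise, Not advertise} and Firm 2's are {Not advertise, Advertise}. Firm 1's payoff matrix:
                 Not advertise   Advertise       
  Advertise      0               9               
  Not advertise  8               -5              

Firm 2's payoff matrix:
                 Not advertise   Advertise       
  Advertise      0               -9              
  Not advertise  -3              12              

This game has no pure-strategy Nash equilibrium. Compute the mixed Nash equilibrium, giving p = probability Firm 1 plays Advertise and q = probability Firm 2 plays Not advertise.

p = 5/8, q = 7/11

In a mixed equilibrium Firm 2 is indifferent between Not advertise and Advertise; this condition fixes p.
  Firm 2's expected payoff from Not advertise: p·0 + (1−p)·(-3) = 3p - 3
  Firm 2's expected payoff from Advertise: p·(-9) + (1−p)·12 = -21p + 12
  3p - 3 = -21p + 12  ⇒  24p = 15  ⇒  p = 5/8.
Firm 2's mix must leave Firm 1 indifferent between Advertise and Not advertise.
  Firm 1's payoff from Advertise: q·0 + (1−q)·9 = -9q + 9
  Firm 1's payoff from Not advertise: q·8 + (1−q)·(-5) = 13q - 5
  -9q + 9 = 13q - 5  ⇒  -22q = -14  ⇒  q = 7/11.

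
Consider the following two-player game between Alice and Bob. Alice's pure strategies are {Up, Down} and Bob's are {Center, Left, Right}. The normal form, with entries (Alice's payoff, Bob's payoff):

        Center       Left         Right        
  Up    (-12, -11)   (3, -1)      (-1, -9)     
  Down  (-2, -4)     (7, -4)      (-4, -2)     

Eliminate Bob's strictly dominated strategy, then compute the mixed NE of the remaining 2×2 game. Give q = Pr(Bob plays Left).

Bob's strategy Center is strictly dominated by Right: -9 > -11 and -2 > -4. Eliminate Center.
Alice's indifference between Up and Down determines Bob's mixing probability q:
  Alice's payoff to Up: q·3 + (1−q)·(-1) = 4q - 1
  Alice's payoff to Down: q·7 + (1−q)·(-4) = 11q - 4
  4q - 1 = 11q - 4  ⇒  -7q = -3  ⇒  q = 3/7.

q = 3/7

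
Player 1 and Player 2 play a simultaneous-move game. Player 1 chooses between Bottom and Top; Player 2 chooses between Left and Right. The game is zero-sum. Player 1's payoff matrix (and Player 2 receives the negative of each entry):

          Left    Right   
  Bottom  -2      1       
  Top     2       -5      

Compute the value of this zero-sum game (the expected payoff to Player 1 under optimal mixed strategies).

Set Player 1's expected payoff from Bottom equal to that from Top:
  Player 1's payoff from Bottom: q·(-2) + (1−q)·1 = -3q + 1
  Player 1's payoff from Top: q·2 + (1−q)·(-5) = 7q - 5
  -3q + 1 = 7q - 5  ⇒  -10q = -6  ⇒  q = 3/5.
The value is Player 1's expected payoff against this mix (using Bottom): (3/5)·(-2) + (2/5)·1 = -4/5.

v = -4/5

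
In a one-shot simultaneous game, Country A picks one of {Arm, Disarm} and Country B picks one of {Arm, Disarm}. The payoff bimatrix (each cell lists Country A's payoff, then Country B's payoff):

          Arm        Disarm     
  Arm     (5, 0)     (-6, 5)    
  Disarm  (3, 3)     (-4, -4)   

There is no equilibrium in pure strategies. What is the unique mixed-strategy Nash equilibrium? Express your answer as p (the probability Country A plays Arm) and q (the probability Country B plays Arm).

p = 7/12, q = 1/2

In a mixed equilibrium Country B is indifferent between Arm and Disarm; this condition fixes p.
  Country B's payoff from Arm: p·0 + (1−p)·3 = -3p + 3
  Country B's payoff from Disarm: p·5 + (1−p)·(-4) = 9p - 4
  -3p + 3 = 9p - 4  ⇒  -12p = -7  ⇒  p = 7/12.
Set Country A's expected payoff from Arm equal to that from Disarm:
  Country A's payoff from Arm: q·5 + (1−q)·(-6) = 11q - 6
  Country A's payoff from Disarm: q·3 + (1−q)·(-4) = 7q - 4
  11q - 6 = 7q - 4  ⇒  4q = 2  ⇒  q = 1/2.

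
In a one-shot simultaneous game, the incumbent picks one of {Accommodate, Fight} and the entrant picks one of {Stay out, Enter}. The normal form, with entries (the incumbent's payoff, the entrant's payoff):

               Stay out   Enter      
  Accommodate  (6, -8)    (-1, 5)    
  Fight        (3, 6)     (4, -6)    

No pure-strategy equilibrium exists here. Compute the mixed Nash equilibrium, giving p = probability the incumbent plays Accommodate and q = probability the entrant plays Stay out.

p = 12/25, q = 5/8

For the entrant to be willing to mix, the entrant must be indifferent between Stay out and Enter, which pins down the incumbent's mix.
  the entrant's expected payoff from Stay out: p·(-8) + (1−p)·6 = -14p + 6
  the entrant's expected payoff from Enter: p·5 + (1−p)·(-6) = 11p - 6
  -14p + 6 = 11p - 6  ⇒  -25p = -12  ⇒  p = 12/25.
In a mixed equilibrium the incumbent is indifferent between Accommodate and Fight; this condition fixes q.
  the incumbent's payoff to Accommodate: q·6 + (1−q)·(-1) = 7q - 1
  the incumbent's payoff to Fight: q·3 + (1−q)·4 = -q + 4
  7q - 1 = -q + 4  ⇒  8q = 5  ⇒  q = 5/8.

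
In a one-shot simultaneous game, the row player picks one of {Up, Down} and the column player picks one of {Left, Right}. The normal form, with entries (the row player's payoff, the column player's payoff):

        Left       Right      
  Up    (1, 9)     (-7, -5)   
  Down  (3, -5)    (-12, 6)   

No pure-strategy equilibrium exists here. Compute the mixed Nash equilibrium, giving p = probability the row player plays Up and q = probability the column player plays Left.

In a mixed equilibrium the column player is indifferent between Left and Right; this condition fixes p.
  the column player's expected payoff from Left: p·9 + (1−p)·(-5) = 14p - 5
  the column player's expected payoff from Right: p·(-5) + (1−p)·6 = -11p + 6
  14p - 5 = -11p + 6  ⇒  25p = 11  ⇒  p = 11/25.
The row player's indifference between Up and Down determines the column player's mixing probability q:
  the row player's payoff from Up: q·1 + (1−q)·(-7) = 8q - 7
  the row player's payoff from Down: q·3 + (1−q)·(-12) = 15q - 12
  8q - 7 = 15q - 12  ⇒  -7q = -5  ⇒  q = 5/7.

p = 11/25, q = 5/7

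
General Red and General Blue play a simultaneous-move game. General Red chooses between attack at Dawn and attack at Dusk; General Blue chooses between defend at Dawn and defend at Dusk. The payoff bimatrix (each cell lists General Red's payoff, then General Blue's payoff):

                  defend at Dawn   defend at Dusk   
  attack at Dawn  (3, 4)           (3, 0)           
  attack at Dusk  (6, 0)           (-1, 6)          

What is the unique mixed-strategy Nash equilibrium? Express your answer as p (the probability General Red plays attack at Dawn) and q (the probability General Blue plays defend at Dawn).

General Red's mix must leave General Blue indifferent between defend at Dawn and defend at Dusk.
  General Blue's payoff from defend at Dawn: p·4 + (1−p)·0 = 4p
  General Blue's payoff from defend at Dusk: p·0 + (1−p)·6 = -6p + 6
  4p = -6p + 6  ⇒  10p = 6  ⇒  p = 3/5.
General Red's indifference between attack at Dawn and attack at Dusk determines General Blue's mixing probability q:
  General Red's payoff to attack at Dawn: q·3 + (1−q)·3 = 3
  General Red's payoff to attack at Dusk: q·6 + (1−q)·(-1) = 7q - 1
  3 = 7q - 1  ⇒  -7q = -4  ⇒  q = 4/7.

p = 3/5, q = 4/7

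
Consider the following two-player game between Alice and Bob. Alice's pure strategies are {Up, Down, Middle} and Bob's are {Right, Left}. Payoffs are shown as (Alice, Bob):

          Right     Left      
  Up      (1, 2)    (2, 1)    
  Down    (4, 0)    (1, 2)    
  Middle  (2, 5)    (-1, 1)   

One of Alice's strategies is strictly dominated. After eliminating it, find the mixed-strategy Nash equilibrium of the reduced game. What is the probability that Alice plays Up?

Alice's strategy Middle is strictly dominated by Down: 4 > 2 and 1 > -1. Eliminate Middle.
In a mixed equilibrium Bob is indifferent between Right and Left; this condition fixes p.
  Bob's payoff to Right: p·2 + (1−p)·0 = 2p
  Bob's payoff to Left: p·1 + (1−p)·2 = -p + 2
  2p = -p + 2  ⇒  3p = 2  ⇒  p = 2/3.

p = 2/3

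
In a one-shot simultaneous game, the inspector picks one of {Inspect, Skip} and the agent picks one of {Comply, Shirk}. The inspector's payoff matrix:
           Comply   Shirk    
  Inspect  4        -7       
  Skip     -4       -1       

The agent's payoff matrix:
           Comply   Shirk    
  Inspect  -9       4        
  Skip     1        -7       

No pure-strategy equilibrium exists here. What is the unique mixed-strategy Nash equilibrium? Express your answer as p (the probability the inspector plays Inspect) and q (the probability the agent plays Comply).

Set the agent's expected payoff from Comply equal to that from Shirk:
  the agent's payoff to Comply: p·(-9) + (1−p)·1 = -10p + 1
  the agent's payoff to Shirk: p·4 + (1−p)·(-7) = 11p - 7
  -10p + 1 = 11p - 7  ⇒  -21p = -8  ⇒  p = 8/21.
The inspector's indifference between Inspect and Skip determines the agent's mixing probability q:
  the inspector's payoff from Inspect: q·4 + (1−q)·(-7) = 11q - 7
  the inspector's payoff from Skip: q·(-4) + (1−q)·(-1) = -3q - 1
  11q - 7 = -3q - 1  ⇒  14q = 6  ⇒  q = 3/7.

p = 8/21, q = 3/7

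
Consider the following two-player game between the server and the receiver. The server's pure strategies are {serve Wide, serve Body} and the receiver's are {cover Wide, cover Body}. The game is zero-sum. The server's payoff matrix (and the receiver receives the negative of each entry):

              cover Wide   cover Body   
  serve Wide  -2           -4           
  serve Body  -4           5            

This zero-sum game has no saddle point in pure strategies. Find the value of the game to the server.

In a mixed equilibrium the server is indifferent between serve Wide and serve Body; this condition fixes q.
  the server's payoff from serve Wide: q·(-2) + (1−q)·(-4) = 2q - 4
  the server's payoff from serve Body: q·(-4) + (1−q)·5 = -9q + 5
  2q - 4 = -9q + 5  ⇒  11q = 9  ⇒  q = 9/11.
The value is the server's expected payoff against this mix (using serve Wide): (9/11)·(-2) + (2/11)·(-4) = -26/11.

v = -26/11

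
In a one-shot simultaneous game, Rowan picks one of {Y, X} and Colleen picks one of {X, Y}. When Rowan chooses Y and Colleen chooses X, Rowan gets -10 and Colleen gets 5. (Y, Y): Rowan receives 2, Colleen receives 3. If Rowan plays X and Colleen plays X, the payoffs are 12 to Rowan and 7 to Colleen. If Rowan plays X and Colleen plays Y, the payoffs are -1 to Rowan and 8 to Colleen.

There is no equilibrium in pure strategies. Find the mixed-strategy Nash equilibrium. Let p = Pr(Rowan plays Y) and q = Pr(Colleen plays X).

p = 1/3, q = 3/25

Colleen's indifference between X and Y determines Rowan's mixing probability p:
  Colleen's payoff from X: p·5 + (1−p)·7 = -2p + 7
  Colleen's payoff from Y: p·3 + (1−p)·8 = -5p + 8
  -2p + 7 = -5p + 8  ⇒  3p = 1  ⇒  p = 1/3.
Colleen's mix must leave Rowan indifferent between Y and X.
  Rowan's payoff from Y: q·(-10) + (1−q)·2 = -12q + 2
  Rowan's payoff from X: q·12 + (1−q)·(-1) = 13q - 1
  -12q + 2 = 13q - 1  ⇒  -25q = -3  ⇒  q = 3/25.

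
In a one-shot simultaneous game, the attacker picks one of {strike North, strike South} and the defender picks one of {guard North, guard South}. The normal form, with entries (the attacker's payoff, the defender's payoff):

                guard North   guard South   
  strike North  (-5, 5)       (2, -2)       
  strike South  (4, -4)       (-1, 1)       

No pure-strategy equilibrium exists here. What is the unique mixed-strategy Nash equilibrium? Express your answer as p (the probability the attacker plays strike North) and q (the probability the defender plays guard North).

p = 5/12, q = 1/4

In a mixed equilibrium the defender is indifferent between guard North and guard South; this condition fixes p.
  the defender's expected payoff from guard North: p·5 + (1−p)·(-4) = 9p - 4
  the defender's expected payoff from guard South: p·(-2) + (1−p)·1 = -3p + 1
  9p - 4 = -3p + 1  ⇒  12p = 5  ⇒  p = 5/12.
The defender's mix must leave the attacker indifferent between strike North and strike South.
  the attacker's expected payoff from strike North: q·(-5) + (1−q)·2 = -7q + 2
  the attacker's expected payoff from strike South: q·4 + (1−q)·(-1) = 5q - 1
  -7q + 2 = 5q - 1  ⇒  -12q = -3  ⇒  q = 1/4.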